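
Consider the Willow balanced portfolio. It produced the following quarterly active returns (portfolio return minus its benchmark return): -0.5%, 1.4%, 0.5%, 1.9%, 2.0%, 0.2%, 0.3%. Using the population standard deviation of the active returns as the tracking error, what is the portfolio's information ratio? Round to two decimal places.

0.94

r̄ = (-0.5 + 1.4 + 0.5 + 1.9 + 2 + 0.2 + 0.3) / 7 = 5.80 / 7 = 0.8286%
Σ(r − r̄)² = (-0.5 − 0.8286)² + (1.4 − 0.8286)² + (0.5 − 0.8286)² + … = 5.3943
σ = √[5.3943 / 7] = 0.8778%
IR = r̄ / tracking error = 0.8286 / 0.8778 = 0.9440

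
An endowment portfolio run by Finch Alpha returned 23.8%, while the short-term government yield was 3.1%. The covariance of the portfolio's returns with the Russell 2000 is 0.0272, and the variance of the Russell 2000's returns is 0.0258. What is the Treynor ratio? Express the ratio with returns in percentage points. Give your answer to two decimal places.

β = Cov / Var = 0.0272 / 0.0258 = 1.0543
Treynor = (Rp − Rf) / β = (23.8% − 3.1%) / 1.0543 = 20.70 / 1.0543 = 19.6339

19.63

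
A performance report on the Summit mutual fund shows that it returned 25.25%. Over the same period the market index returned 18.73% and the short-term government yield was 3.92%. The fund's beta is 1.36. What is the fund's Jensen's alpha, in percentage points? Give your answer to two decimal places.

1.19

CAPM expected return = Rf + β(Rm − Rf) = 3.92% + 1.36 × (18.73% − 3.92%) = 3.92 + 1.36 × 14.81 = 24.0616%
Jensen's α = Rp − E[R] = 25.25% − 24.0616% = 1.1884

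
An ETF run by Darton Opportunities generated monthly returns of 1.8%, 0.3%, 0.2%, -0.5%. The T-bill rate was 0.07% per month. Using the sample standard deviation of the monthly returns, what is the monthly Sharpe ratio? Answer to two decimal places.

0.39

r̄ = (1.8 + 0.3 + 0.2 − 0.5) / 4 = 1.80 / 4 = 0.4500%
Sample σ = √[Σ(r − r̄)² / 3] = √[2.8100 / 3] = √0.9367 = 0.9678%
Sharpe = (r̄ − rf) / σ = (0.4500 − 0.07) / 0.9678 = 0.3800 / 0.9678 = 0.3926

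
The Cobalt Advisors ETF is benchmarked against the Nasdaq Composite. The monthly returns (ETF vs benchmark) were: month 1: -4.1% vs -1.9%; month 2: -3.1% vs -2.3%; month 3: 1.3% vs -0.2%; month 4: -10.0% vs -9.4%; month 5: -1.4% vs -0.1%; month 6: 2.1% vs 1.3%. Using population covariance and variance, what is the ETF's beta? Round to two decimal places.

r̄p = -2.5333%,  r̄m = -2.1000%
Cov = Σ(rp − r̄p)(rm − r̄m) / 6 = 13.2683
Var(rm) = Σ(rm − r̄m)² / 6 = 12.0900
β = Cov / Var = 13.2683 / 12.0900 = 1.0975

1.10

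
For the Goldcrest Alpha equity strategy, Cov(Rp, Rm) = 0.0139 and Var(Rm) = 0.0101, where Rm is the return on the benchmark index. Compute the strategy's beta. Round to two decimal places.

β = Cov(Rp, Rm) / Var(Rm) = 0.0139 / 0.0101 = 1.3762

1.38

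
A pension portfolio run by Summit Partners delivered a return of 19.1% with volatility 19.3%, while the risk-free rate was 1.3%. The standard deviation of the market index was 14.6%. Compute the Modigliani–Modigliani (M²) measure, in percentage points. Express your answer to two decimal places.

14.77

Sharpe = (Rp − Rf) / σp = (19.1% − 1.3%) / 19.3% = 0.9223
M² = Rf + Sharpe × σm = 1.3% + 0.9223 × 14.6% = 14.7656%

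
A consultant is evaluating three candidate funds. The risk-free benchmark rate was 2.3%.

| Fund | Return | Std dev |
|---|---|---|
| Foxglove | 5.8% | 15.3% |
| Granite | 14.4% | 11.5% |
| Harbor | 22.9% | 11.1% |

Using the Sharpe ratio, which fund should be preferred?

Harbor

Foxglove: Sharpe ratio = (5.8% − 2.3%) / 15.3% = 0.229
Granite: Sharpe ratio = (14.4% − 2.3%) / 11.5% = 1.052
Harbor: Sharpe ratio = (22.9% − 2.3%) / 11.1% = 1.856
Highest: Harbor (1.856).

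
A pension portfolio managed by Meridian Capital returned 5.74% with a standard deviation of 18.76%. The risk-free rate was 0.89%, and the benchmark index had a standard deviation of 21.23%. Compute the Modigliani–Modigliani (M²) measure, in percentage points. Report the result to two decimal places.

6.38

Sharpe = (Rp − Rf) / σp = (5.74% − 0.89%) / 18.76% = 0.2585
M² = Rf + Sharpe × σm = 0.89% + 0.2585 × 21.23% = 6.3780%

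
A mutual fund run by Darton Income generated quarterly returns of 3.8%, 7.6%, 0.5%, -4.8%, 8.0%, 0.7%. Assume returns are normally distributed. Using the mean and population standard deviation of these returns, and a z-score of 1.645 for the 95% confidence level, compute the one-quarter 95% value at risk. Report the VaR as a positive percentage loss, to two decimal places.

4.67

r̄ = (3.8 + 7.6 + 0.5 − 4.8 + 8 + 0.7) / 6 = 2.6333%
Σ(r − r̄)² = (3.8 − 2.6333)² + (7.6 − 2.6333)² + … = 118.3733
σ = √[118.3733 / 6] = 4.4417%
VaR = −(r̄ − z·σ) = −(2.6333 − 1.645 × 4.4417) = −(-4.6733) = 4.6733%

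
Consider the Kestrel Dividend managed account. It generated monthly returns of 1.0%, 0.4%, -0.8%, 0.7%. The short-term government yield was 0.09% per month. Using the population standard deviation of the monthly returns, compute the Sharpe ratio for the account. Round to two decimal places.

0.34

μ = (1 + 0.4 − 0.8 + 0.7) / 4 = 1.30 / 4 = 0.3250%
Σ(r − μ)² = (1 − 0.3250)² + (0.4 − 0.3250)² + (-0.8 − 0.3250)² + … = 1.8675
population σ = √(1.8675 / 4) = √0.4669 = 0.6833%
Sharpe = (μ − rf) / σ = (0.3250 − 0.09) / 0.6833 = 0.2350 / 0.6833 = 0.3439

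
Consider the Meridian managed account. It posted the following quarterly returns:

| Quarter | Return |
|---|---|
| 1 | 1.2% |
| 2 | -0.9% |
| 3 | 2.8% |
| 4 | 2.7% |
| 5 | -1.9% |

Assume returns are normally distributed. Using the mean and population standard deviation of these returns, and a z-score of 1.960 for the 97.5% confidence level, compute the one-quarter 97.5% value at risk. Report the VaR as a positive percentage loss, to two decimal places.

Mean return r̄ = 3.90 / 5 = 0.7800%
Population σ = √[Σ(r − r̄)² / 5] = √[17.9480 / 5] = √3.5896 = 1.8946%
VaR = −(r̄ − z·σ) = −(0.7800 − 1.960 × 1.8946) = −(-2.9334) = 2.9334%

2.93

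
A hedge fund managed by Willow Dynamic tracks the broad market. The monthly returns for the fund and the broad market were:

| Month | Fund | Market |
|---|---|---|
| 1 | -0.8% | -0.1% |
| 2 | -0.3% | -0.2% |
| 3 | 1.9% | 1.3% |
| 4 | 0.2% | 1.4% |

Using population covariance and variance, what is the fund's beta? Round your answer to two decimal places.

1.01

r̄p = 0.2500%,  r̄m = 0.6000%
Cov = Σ(rp − r̄p)(rm − r̄m) / 4 = 0.5725
Var(rm) = Σ(rm − r̄m)² / 4 = 0.5650
β = Cov / Var = 0.5725 / 0.5650 = 1.0133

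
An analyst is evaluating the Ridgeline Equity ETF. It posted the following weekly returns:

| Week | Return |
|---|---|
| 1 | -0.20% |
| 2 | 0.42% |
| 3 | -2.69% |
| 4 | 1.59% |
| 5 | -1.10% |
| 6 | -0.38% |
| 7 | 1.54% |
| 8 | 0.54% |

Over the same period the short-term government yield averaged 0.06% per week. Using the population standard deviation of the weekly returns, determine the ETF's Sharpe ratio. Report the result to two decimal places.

-0.07

μ = (-0.2 + 0.42 − 2.69 + 1.59 − 1.1 − 0.38 + 1.54 + 0.54) / 8 = -0.0350%
Population σ = √[Σ(r − μ)² / 8] = √[13.9884 / 8] = √1.7486 = 1.3223%
Sharpe = (μ − rf) / σ = (-0.0350 − 0.06) / 1.3223 = -0.0950 / 1.3223 = -0.0718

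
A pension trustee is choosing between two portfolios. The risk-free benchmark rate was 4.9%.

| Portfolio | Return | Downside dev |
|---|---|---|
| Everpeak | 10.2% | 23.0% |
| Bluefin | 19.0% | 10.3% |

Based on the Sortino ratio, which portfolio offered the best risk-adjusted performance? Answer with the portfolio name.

Bluefin

Everpeak: Sortino ratio = (10.2% − 4.9%) / 23.0% = 0.230
Bluefin: Sortino ratio = (19.0% − 4.9%) / 10.3% = 1.369
Highest: Bluefin (1.369).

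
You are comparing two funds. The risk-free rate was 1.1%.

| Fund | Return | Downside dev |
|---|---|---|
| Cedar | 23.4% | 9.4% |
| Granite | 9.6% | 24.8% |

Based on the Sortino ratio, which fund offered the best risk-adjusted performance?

Cedar

Cedar: Sortino ratio = (23.4% − 1.1%) / 9.4% = 2.372
Granite: Sortino ratio = (9.6% − 1.1%) / 24.8% = 0.343
Highest: Cedar (2.372).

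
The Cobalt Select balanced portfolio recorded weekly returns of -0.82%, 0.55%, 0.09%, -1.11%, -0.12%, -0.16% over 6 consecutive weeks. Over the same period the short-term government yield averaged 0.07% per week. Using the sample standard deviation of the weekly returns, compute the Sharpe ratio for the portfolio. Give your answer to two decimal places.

r̄ = (-0.82 + 0.55 + 0.09 − 1.11 − 0.12 − 0.16) / 6 = -0.2617%
Sample σ = √[Σ(r − r̄)² / 5] = √[1.8443 / 5] = √0.3689 = 0.6074%
Sharpe = (r̄ − rf) / σ = (-0.2617 − 0.07) / 0.6074 = -0.3317 / 0.6074 = -0.5461

-0.55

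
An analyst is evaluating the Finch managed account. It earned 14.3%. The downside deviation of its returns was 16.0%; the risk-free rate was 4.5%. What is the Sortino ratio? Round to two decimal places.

Sortino = (Rp − Rf) / σd = (14.3% − 4.5%) / 16.0% = 9.80% / 16.0% = 0.6125

0.61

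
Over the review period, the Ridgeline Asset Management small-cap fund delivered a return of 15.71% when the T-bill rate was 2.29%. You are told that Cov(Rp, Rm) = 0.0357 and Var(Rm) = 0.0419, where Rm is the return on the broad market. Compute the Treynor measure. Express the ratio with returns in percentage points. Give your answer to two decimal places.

β = Cov / Var = 0.0357 / 0.0419 = 0.8520
Treynor = (Rp − Rf) / β = (15.71% − 2.29%) / 0.8520 = 13.42 / 0.8520 = 15.7512

15.75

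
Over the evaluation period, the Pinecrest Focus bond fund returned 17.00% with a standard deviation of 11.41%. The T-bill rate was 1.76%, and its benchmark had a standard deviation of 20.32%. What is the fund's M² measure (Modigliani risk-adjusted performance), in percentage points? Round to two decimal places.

Sharpe = (Rp − Rf) / σp = (17.00% − 1.76%) / 11.41% = 1.3357
M² = Rf + Sharpe × σm = 1.76% + 1.3357 × 20.32% = 28.9014%

28.90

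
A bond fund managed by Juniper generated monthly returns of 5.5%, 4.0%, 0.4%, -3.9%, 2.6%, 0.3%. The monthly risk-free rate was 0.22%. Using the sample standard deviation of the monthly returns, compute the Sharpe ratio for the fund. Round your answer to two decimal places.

0.38

r̄ = (5.5 + 4 + 0.4 − 3.9 + 2.6 + 0.3) / 6 = 8.90 / 6 = 1.4833%
Σ(r − r̄)² = (5.5 − 1.4833)² + (4 − 1.4833)² + (0.4 − 1.4833)² + … = 55.2683
sample σ = √(55.2683 / 5) = √11.0537 = 3.3247%
Sharpe = (r̄ − rf) / σ = (1.4833 − 0.22) / 3.3247 = 1.2633 / 3.3247 = 0.3800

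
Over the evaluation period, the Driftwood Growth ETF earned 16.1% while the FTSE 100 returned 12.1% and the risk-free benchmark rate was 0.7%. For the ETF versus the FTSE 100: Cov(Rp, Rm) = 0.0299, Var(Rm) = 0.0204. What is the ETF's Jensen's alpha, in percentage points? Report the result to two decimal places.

-1.31

β = Cov / Var = 0.0299 / 0.0204 = 1.4657
E[R] = Rf + β(Rm − Rf) = 0.7% + 1.4657 × (12.1% − 0.7%) = 17.4090%
α = Rp − E[R] = 16.1% − 17.4090% = -1.3090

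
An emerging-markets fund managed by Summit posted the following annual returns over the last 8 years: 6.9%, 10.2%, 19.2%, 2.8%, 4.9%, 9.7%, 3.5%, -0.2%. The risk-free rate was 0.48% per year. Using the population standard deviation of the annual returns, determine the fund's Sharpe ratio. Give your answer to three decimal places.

1.183

Mean return μ = 57.00 / 8 = 7.1250%
Population std dev = √[252.3950 / 8] = 5.6169%
Sharpe = (μ − rf) / σ = (7.1250 − 0.48) / 5.6169 = 6.6450 / 5.6169 = 1.1830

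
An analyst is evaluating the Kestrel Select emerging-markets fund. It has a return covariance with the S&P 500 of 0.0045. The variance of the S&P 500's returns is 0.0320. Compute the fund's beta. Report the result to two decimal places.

β = Cov(Rp, Rm) / Var(Rm) = 0.0045 / 0.0320 = 0.1406

0.14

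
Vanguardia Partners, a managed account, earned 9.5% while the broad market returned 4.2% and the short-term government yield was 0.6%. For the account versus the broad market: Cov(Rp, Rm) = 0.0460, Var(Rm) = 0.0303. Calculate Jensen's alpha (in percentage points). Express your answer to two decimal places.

3.43

β = Cov / Var = 0.0460 / 0.0303 = 1.5182
E[R] = Rf + β(Rm − Rf) = 0.6% + 1.5182 × (4.2% − 0.6%) = 6.0655%
α = Rp − E[R] = 9.5% − 6.0655% = 3.4345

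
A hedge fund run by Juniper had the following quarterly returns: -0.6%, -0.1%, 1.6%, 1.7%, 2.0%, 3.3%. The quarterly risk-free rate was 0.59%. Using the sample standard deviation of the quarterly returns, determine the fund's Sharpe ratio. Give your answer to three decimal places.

0.506

Mean return r̄ = 7.90 / 6 = 1.3167%
Σ(r − r̄)² = (-0.6 − 1.3167)² + (-0.1 − 1.3167)² + (1.6 − 1.3167)² + … = 10.3083
σ = √[10.3083 / 5] = 1.4358%
Sharpe = (r̄ − rf) / σ = (1.3167 − 0.59) / 1.4358 = 0.7267 / 1.4358 = 0.5061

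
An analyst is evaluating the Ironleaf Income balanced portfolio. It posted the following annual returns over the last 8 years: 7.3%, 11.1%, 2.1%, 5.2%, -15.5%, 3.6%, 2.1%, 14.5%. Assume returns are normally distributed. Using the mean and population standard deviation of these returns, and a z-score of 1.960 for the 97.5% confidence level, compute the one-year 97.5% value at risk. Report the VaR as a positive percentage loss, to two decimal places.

r̄ = (7.3 + 11.1 + 2.1 + 5.2 − 15.5 + 3.6 + 2.1 + 14.5) / 8 = 30.40 / 8 = 3.8000%
Σ(r − r̄)² = (7.3 − 3.8000)² + (11.1 − 3.8000)² + (2.1 − 3.8000)² + … = 560.3000
population σ = √(560.3000 / 8) = √70.0375 = 8.3688%
VaR = −(r̄ − z·σ) = −(3.8000 − 1.960 × 8.3688) = −(-12.6028) = 12.6028%

12.60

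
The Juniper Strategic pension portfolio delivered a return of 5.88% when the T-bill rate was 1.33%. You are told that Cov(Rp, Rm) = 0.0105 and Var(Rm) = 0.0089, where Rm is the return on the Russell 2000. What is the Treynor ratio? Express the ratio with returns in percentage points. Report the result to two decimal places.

β = Cov / Var = 0.0105 / 0.0089 = 1.1798
Treynor = (Rp − Rf) / β = (5.88% − 1.33%) / 1.1798 = 4.55 / 1.1798 = 3.8566

3.86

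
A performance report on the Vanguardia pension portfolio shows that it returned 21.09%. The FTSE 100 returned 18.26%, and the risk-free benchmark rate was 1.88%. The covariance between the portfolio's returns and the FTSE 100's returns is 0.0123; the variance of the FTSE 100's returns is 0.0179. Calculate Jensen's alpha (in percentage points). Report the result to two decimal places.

7.95

β = Cov / Var = 0.0123 / 0.0179 = 0.6872
E[R] = Rf + β(Rm − Rf) = 1.88% + 0.6872 × (18.26% − 1.88%) = 13.1363%
α = Rp − E[R] = 21.09% − 13.1363% = 7.9537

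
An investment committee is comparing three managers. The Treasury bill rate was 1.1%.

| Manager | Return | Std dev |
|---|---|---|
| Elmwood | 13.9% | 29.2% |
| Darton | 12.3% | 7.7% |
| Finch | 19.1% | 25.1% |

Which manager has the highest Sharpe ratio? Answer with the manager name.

Darton

Elmwood: Sharpe ratio = (13.9% − 1.1%) / 29.2% = 0.438
Darton: Sharpe ratio = (12.3% − 1.1%) / 7.7% = 1.455
Finch: Sharpe ratio = (19.1% − 1.1%) / 25.1% = 0.717
Highest: Darton (1.455).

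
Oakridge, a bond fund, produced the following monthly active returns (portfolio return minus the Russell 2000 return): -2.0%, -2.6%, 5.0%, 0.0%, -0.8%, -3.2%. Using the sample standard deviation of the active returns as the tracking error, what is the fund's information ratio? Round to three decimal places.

μ = (-2 − 2.6 + 5 + 0 − 0.8 − 3.2) / 6 = -0.6000%
Σ(r − μ)² = (-2 − (-0.6000))² + (-2.6 − (-0.6000))² + … = 44.4800
sample σ = √(44.4800 / 5) = √8.8960 = 2.9826%
IR = μ / tracking error = -0.6000 / 2.9826 = -0.2012

-0.201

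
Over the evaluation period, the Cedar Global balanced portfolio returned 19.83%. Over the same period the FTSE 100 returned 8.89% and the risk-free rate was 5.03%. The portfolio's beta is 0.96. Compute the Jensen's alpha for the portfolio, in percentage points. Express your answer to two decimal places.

11.09

CAPM expected return = Rf + β(Rm − Rf) = 5.03% + 0.96 × (8.89% − 5.03%) = 5.03 + 0.96 × 3.86 = 8.7356%
Jensen's α = Rp − E[R] = 19.83% − 8.7356% = 11.0944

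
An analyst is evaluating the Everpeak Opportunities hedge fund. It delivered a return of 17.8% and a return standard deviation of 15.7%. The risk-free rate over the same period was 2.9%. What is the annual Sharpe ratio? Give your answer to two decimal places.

0.95

Sharpe = (Rp − Rf) / σp = (17.8% − 2.9%) / 15.7% = 14.90% / 15.7% = 0.9490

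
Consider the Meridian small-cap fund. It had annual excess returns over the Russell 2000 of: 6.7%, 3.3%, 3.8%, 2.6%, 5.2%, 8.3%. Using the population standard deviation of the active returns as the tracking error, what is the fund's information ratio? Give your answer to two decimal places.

μ = (6.7 + 3.3 + 3.8 + 2.6 + 5.2 + 8.3) / 6 = 4.9833%
Σ(r − μ)² = (6.7 − 4.9833)² + (3.3 − 4.9833)² + … = 23.9083
population σ = √(23.9083 / 6) = √3.9847 = 1.9962%
IR = μ / tracking error = 4.9833 / 1.9962 = 2.4964

2.50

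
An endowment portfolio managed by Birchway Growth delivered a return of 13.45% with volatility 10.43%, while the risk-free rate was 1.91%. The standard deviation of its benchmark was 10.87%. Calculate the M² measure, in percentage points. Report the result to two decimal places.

Sharpe = (Rp − Rf) / σp = (13.45% − 1.91%) / 10.43% = 1.1064
M² = Rf + Sharpe × σm = 1.91% + 1.1064 × 10.87% = 13.9366%

13.94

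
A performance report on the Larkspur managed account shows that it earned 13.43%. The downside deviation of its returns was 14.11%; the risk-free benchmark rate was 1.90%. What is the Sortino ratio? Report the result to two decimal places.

Sortino = (Rp − Rf) / σd = (13.43% − 1.90%) / 14.11% = 11.53% / 14.11% = 0.8172

0.82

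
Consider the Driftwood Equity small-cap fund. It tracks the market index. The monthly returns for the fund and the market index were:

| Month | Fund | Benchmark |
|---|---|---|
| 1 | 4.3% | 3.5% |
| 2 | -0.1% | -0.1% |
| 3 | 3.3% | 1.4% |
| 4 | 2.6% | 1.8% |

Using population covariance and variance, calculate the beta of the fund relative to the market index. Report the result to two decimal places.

1.17

r̄p = 2.5250%,  r̄m = 1.6500%
Cov = Σ(rp − r̄p)(rm − r̄m) / 4 = 1.9238
Var(rm) = Σ(rm − r̄m)² / 4 = 1.6425
β = Cov / Var = 1.9238 / 1.6425 = 1.1713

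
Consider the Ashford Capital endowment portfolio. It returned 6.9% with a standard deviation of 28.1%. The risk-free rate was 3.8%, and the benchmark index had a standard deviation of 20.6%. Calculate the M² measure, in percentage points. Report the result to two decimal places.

6.07

Sharpe = (Rp − Rf) / σp = (6.9% − 3.8%) / 28.1% = 0.1103
M² = Rf + Sharpe × σm = 3.8% + 0.1103 × 20.6% = 6.0722%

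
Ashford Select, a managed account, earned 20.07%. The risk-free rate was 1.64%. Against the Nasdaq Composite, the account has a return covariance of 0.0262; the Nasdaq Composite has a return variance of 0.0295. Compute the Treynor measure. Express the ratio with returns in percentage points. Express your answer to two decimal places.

β = Cov / Var = 0.0262 / 0.0295 = 0.8881
Treynor = (Rp − Rf) / β = (20.07% − 1.64%) / 0.8881 = 18.43 / 0.8881 = 20.7522

20.75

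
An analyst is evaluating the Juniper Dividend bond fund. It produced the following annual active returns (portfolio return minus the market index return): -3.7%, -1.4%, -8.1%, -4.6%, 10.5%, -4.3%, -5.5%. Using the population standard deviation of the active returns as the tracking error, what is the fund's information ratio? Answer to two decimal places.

-0.44

μ = (-3.7 − 1.4 − 8.1 − 4.6 + 10.5 − 4.3 − 5.5) / 7 = -2.4429%
Population std dev = √[219.6371 / 7] = 5.6015%
IR = μ / tracking error = -2.4429 / 5.6015 = -0.4361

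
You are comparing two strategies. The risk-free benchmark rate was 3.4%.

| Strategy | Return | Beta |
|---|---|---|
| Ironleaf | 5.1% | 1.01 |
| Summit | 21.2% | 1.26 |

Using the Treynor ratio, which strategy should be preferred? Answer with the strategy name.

Ironleaf: Treynor = (5.1% − 3.4%) / 1.01 = 1.683
Summit: Treynor = (21.2% − 3.4%) / 1.26 = 14.127
Highest: Summit (14.127).

Summit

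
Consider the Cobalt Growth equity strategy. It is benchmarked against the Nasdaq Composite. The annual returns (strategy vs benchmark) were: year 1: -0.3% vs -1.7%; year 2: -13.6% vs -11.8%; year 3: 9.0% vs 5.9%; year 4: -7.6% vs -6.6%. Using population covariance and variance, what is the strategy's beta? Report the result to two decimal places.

r̄p = -3.1250%,  r̄m = -3.5500%
Cov = Σ(rp − r̄p)(rm − r̄m) / 4 = 54.9688
Var(rm) = Σ(rm − r̄m)² / 4 = 42.5225
β = Cov / Var = 54.9688 / 42.5225 = 1.2927

1.29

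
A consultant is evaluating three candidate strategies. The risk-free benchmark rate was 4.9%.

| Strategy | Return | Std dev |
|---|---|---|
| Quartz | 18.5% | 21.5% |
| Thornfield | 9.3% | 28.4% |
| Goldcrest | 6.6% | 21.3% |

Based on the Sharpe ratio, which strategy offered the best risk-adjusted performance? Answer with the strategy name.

Quartz: Sharpe ratio = (18.5% − 4.9%) / 21.5% = 0.633
Thornfield: Sharpe ratio = (9.3% − 4.9%) / 28.4% = 0.155
Goldcrest: Sharpe ratio = (6.6% − 4.9%) / 21.3% = 0.080
Highest: Quartz (0.633).

Quartz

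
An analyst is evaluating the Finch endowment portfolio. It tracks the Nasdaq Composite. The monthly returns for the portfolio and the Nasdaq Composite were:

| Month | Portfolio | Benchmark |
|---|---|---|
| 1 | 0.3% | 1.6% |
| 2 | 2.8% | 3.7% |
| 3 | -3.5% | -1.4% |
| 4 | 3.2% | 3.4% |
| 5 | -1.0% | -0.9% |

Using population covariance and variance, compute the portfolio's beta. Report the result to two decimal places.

1.13

r̄p = 0.3600%,  r̄m = 1.2800%
Cov = Σ(rp − r̄p)(rm − r̄m) / 5 = 5.0432
Var(rm) = Σ(rm − r̄m)² / 5 = 4.4776
β = Cov / Var = 5.0432 / 4.4776 = 1.1263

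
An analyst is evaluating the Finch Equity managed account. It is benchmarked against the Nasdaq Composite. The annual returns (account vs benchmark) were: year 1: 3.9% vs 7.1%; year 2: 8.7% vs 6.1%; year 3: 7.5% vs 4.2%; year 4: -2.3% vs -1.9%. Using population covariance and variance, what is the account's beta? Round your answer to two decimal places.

0.98

r̄p = 4.4500%,  r̄m = 3.8750%
Cov = Σ(rp − r̄p)(rm − r̄m) / 4 = 11.9138
Var(rm) = Σ(rm − r̄m)² / 4 = 12.2019
β = Cov / Var = 11.9138 / 12.2019 = 0.9764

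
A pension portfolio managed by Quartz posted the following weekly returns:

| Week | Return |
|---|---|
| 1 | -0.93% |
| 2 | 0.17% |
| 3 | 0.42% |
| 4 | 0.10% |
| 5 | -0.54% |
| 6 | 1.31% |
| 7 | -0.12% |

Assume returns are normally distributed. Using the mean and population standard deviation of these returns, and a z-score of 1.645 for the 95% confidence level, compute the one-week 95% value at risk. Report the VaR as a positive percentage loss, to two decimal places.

1.03

μ = (-0.93 + 0.17 + 0.42 + 0.1 − 0.54 + 1.31 − 0.12) / 7 = 0.410 / 7 = 0.0586%
Population σ = √[Σ(r − μ)² / 7] = √[3.0783 / 7] = √0.4398 = 0.6632%
VaR = −(μ − z·σ) = −(0.0586 − 1.645 × 0.6632) = −(-1.0324) = 1.0324%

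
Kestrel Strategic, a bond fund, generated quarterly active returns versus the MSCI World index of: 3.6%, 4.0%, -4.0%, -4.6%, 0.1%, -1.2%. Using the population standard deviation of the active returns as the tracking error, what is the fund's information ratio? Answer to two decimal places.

Mean return r̄ = -2.10 / 6 = -0.3500%
Σ(r − r̄)² = (3.6 − (-0.3500))² + (4 − (-0.3500))² + … = 66.8350
σ = √[66.8350 / 6] = 3.3375%
IR = r̄ / tracking error = -0.3500 / 3.3375 = -0.1049

-0.10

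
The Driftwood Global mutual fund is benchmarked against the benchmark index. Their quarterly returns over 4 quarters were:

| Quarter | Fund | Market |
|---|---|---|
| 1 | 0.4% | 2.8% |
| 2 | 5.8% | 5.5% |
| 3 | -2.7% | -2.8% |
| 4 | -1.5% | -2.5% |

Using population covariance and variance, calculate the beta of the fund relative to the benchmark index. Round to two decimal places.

0.86

r̄p = 0.5000%,  r̄m = 0.7500%
Cov = Σ(rp − r̄p)(rm − r̄m) / 4 = 10.7075
Var(rm) = Σ(rm − r̄m)² / 4 = 12.4825
β = Cov / Var = 10.7075 / 12.4825 = 0.8578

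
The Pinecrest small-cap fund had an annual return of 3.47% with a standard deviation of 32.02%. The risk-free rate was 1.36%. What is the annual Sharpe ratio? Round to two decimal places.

Sharpe = (Rp − Rf) / σp = (3.47% − 1.36%) / 32.02% = 2.11% / 32.02% = 0.0659

0.07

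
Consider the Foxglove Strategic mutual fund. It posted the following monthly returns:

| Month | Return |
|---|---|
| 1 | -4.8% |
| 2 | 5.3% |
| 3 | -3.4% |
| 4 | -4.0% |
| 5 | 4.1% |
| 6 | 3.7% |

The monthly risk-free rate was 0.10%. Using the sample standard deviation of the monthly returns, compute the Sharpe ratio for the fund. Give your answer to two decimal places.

r̄ = (-4.8 + 5.3 − 3.4 − 4 + 4.1 + 3.7) / 6 = 0.90 / 6 = 0.1500%
Σ(r − r̄)² = 109.0550; sample σ = √(109.0550/5) = 4.6702%
Sharpe = (r̄ − rf) / σ = (0.1500 − 0.1) / 4.6702 = 0.0500 / 4.6702 = 0.0107

0.01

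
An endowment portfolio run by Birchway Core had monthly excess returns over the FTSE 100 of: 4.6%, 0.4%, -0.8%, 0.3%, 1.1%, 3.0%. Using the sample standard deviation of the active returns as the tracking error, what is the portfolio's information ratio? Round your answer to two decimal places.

r̄ = (4.6 + 0.4 − 0.8 + 0.3 + 1.1 + 3) / 6 = 8.60 / 6 = 1.4333%
Σ(r − r̄)² = 19.9333; sample σ = √(19.9333/5) = 1.9967%
IR = r̄ / tracking error = 1.4333 / 1.9967 = 0.7178

0.72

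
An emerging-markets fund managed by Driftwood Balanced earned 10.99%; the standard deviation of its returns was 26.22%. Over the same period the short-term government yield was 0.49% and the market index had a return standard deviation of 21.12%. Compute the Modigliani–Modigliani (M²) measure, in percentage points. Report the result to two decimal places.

Sharpe = (Rp − Rf) / σp = (10.99% − 0.49%) / 26.22% = 0.4005
M² = Rf + Sharpe × σm = 0.49% + 0.4005 × 21.12% = 8.9486%

8.95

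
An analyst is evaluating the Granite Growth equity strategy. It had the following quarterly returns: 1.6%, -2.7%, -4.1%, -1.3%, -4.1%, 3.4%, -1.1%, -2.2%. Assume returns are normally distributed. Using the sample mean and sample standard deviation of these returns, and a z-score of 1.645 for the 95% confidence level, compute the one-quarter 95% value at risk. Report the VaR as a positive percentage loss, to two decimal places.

Mean return r̄ = -10.50 / 8 = -1.3125%
Σ(r − r̄)² = 48.9888; sample σ = √(48.9888/7) = 2.6454%
VaR = −(r̄ − z·σ) = −(-1.3125 − 1.645 × 2.6454) = −(-5.6642) = 5.6642%

5.66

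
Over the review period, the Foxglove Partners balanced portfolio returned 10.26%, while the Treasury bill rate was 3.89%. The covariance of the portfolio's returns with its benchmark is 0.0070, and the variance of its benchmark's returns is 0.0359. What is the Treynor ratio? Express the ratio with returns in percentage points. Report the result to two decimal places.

32.67

β = Cov / Var = 0.0070 / 0.0359 = 0.1950
Treynor = (Rp − Rf) / β = (10.26% − 3.89%) / 0.1950 = 6.37 / 0.1950 = 32.6667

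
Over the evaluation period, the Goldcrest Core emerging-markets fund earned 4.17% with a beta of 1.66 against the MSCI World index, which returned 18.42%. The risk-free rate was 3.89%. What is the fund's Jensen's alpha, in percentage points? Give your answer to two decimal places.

-23.84

CAPM expected return = Rf + β(Rm − Rf) = 3.89% + 1.66 × (18.42% − 3.89%) = 3.89 + 1.66 × 14.53 = 28.0098%
Jensen's α = Rp − E[R] = 4.17% − 28.0098% = -23.8398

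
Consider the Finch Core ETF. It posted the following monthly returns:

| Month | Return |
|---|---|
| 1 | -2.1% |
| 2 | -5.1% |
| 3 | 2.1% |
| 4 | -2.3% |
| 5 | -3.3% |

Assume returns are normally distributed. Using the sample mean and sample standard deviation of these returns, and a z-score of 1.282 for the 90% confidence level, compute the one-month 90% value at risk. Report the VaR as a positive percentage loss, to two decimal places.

r̄ = (-2.1 − 5.1 + 2.1 − 2.3 − 3.3) / 5 = -2.1400%
Sample σ = √[Σ(r − r̄)² / 4] = √[28.1120 / 4] = √7.0280 = 2.6510%
VaR = −(r̄ − z·σ) = −(-2.1400 − 1.282 × 2.6510) = −(-5.5386) = 5.5386%

5.54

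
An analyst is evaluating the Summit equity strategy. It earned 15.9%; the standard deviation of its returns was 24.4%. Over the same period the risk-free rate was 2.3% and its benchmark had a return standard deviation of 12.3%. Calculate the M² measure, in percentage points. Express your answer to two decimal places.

9.16

Sharpe = (Rp − Rf) / σp = (15.9% − 2.3%) / 24.4% = 0.5574
M² = Rf + Sharpe × σm = 2.3% + 0.5574 × 12.3% = 9.1560%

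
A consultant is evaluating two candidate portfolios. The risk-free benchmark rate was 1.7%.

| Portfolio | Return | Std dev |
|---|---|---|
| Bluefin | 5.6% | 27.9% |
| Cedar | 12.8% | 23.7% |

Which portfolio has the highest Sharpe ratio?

Bluefin: Sharpe ratio = (5.6% − 1.7%) / 27.9% = 0.140
Cedar: Sharpe ratio = (12.8% − 1.7%) / 23.7% = 0.468
Highest: Cedar (0.468).

Cedar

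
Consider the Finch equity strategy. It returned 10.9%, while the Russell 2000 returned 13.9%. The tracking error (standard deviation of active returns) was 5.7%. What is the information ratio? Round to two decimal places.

-0.53

IR = (Rp − Rb) / TE = (10.9% − 13.9%) / 5.7% = -3.00% / 5.7% = -0.5263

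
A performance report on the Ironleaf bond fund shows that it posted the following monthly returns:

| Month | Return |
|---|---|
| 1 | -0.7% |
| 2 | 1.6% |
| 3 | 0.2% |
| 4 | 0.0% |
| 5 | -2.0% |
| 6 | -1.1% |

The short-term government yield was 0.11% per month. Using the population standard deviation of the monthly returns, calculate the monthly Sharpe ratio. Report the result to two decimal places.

μ = (-0.7 + 1.6 + 0.2 + 0 − 2 − 1.1) / 6 = -0.3333%
Σ(r − μ)² = (-0.7 − (-0.3333))² + (1.6 − (-0.3333))² + … = 7.6333
σ = √[7.6333 / 6] = 1.1279%
Sharpe = (μ − rf) / σ = (-0.3333 − 0.11) / 1.1279 = -0.4433 / 1.1279 = -0.3930

-0.39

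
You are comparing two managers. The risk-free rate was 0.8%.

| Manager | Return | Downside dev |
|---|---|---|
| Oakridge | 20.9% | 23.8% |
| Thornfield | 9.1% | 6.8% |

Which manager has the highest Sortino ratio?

Oakridge: Sortino ratio = (20.9% − 0.8%) / 23.8% = 0.845
Thornfield: Sortino ratio = (9.1% − 0.8%) / 6.8% = 1.221
Highest: Thornfield (1.221).

Thornfield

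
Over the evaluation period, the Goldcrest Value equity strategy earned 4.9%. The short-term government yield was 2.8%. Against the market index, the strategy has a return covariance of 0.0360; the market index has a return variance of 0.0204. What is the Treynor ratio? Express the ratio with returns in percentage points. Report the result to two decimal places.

1.19

β = Cov / Var = 0.0360 / 0.0204 = 1.7647
Treynor = (Rp − Rf) / β = (4.9% − 2.8%) / 1.7647 = 2.10 / 1.7647 = 1.1900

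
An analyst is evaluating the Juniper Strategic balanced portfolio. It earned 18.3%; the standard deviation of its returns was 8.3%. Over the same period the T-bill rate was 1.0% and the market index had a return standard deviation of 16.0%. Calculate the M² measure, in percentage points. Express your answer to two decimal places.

Sharpe = (Rp − Rf) / σp = (18.3% − 1.0%) / 8.3% = 2.0843
M² = Rf + Sharpe × σm = 1.0% + 2.0843 × 16.0% = 34.3488%

34.35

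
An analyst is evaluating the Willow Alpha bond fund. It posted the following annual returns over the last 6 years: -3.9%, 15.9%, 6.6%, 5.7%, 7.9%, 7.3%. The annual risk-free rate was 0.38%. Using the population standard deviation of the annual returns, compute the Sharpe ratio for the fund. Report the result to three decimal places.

r̄ = (-3.9 + 15.9 + 6.6 + 5.7 + 7.9 + 7.3) / 6 = 6.5833%
Population σ = √[Σ(r − r̄)² / 6] = √[199.7283 / 6] = √33.2881 = 5.7696%
Sharpe = (r̄ − rf) / σ = (6.5833 − 0.38) / 5.7696 = 6.2033 / 5.7696 = 1.0752

1.075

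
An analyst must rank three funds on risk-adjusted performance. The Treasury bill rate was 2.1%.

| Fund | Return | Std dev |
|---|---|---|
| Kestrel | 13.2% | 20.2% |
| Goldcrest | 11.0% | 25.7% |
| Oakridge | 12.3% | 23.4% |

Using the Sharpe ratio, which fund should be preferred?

Kestrel

Kestrel: Sharpe ratio = (13.2% − 2.1%) / 20.2% = 0.550
Goldcrest: Sharpe ratio = (11.0% − 2.1%) / 25.7% = 0.346
Oakridge: Sharpe ratio = (12.3% − 2.1%) / 23.4% = 0.436
Highest: Kestrel (0.550).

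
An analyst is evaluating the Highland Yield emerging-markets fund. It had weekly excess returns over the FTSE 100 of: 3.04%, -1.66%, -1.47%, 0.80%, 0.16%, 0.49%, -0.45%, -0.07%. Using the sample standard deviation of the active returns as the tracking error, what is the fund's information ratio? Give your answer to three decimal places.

0.071

μ = (3.04 − 1.66 − 1.47 + 0.8 + 0.16 + 0.49 − 0.45 − 0.07) / 8 = 0.840 / 8 = 0.1050%
Σ(r − μ)² = 15.1830; sample σ = √(15.1830/7) = 1.4728%
IR = μ / tracking error = 0.1050 / 1.4728 = 0.0713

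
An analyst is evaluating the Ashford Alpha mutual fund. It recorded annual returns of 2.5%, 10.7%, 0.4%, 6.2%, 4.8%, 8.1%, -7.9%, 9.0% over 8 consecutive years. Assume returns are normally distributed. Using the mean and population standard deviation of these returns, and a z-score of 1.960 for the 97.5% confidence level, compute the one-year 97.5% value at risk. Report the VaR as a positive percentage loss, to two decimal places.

6.70

r̄ = (2.5 + 10.7 + 0.4 + 6.2 + 4.8 + 8.1 − 7.9 + 9) / 8 = 33.80 / 8 = 4.2250%
Σ(r − r̄)² = 248.5950; population σ = √(248.5950/8) = 5.5744%
VaR = −(r̄ − z·σ) = −(4.2250 − 1.960 × 5.5744) = −(-6.7008) = 6.7008%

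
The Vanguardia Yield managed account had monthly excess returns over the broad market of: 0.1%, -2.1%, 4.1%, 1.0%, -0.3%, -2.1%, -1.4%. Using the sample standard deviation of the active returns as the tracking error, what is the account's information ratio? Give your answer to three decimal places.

-0.046

r̄ = (0.1 − 2.1 + 4.1 + 1 − 0.3 − 2.1 − 1.4) / 7 = -0.70 / 7 = -0.1000%
Σ(r − r̄)² = (0.1 − (-0.1000))² + (-2.1 − (-0.1000))² + … = 28.6200
sample σ = √(28.6200 / 6) = √4.7700 = 2.1840%
IR = r̄ / tracking error = -0.1000 / 2.1840 = -0.0458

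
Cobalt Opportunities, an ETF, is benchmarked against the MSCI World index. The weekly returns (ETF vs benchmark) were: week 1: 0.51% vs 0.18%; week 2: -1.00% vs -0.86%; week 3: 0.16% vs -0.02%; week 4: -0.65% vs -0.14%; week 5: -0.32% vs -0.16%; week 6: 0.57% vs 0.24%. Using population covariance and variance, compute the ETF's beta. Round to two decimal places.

r̄p = -0.1217%,  r̄m = -0.1267%
Cov = Σ(rp − r̄p)(rm − r̄m) / 6 = 0.1892
Var(rm) = Σ(rm − r̄m)² / 6 = 0.1298
β = Cov / Var = 0.1892 / 0.1298 = 1.4576

1.46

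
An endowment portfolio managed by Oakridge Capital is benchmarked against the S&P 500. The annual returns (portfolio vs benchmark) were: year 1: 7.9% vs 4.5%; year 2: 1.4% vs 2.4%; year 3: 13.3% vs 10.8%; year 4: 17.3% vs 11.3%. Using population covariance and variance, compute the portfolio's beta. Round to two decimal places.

r̄p = 9.9750%,  r̄m = 7.2500%
Cov = Σ(rp − r̄p)(rm − r̄m) / 4 = 22.1913
Var(rm) = Σ(rm − r̄m)² / 4 = 15.0225
β = Cov / Var = 22.1913 / 15.0225 = 1.4772

1.48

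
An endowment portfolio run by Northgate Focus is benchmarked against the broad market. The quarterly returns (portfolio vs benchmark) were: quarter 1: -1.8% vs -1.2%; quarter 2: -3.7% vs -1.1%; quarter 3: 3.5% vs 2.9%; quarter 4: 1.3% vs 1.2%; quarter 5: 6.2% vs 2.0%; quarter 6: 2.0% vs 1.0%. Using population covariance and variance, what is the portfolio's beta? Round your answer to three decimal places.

1.928

r̄p = 1.2500%,  r̄m = 0.8000%
Cov = Σ(rp − r̄p)(rm − r̄m) / 6 = 4.3900
Var(rm) = Σ(rm − r̄m)² / 6 = 2.2767
β = Cov / Var = 4.3900 / 2.2767 = 1.9282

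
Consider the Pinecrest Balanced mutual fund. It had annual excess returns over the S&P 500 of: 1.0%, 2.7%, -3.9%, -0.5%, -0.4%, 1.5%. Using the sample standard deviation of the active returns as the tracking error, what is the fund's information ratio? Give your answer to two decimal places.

r̄ = (1 + 2.7 − 3.9 − 0.5 − 0.4 + 1.5) / 6 = 0.40 / 6 = 0.0667%
Σ(r − r̄)² = (1 − 0.0667)² + (2.7 − 0.0667)² + (-3.9 − 0.0667)² + … = 26.1333
sample σ = √(26.1333 / 5) = √5.2267 = 2.2862%
IR = r̄ / tracking error = 0.0667 / 2.2862 = 0.0292

0.03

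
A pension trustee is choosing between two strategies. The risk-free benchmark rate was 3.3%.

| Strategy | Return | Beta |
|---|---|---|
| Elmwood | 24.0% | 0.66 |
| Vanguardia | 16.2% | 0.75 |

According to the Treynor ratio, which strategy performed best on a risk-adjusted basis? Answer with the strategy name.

Elmwood

Elmwood: Treynor = (24.0% − 3.3%) / 0.66 = 31.364
Vanguardia: Treynor = (16.2% − 3.3%) / 0.75 = 17.200
Highest: Elmwood (31.364).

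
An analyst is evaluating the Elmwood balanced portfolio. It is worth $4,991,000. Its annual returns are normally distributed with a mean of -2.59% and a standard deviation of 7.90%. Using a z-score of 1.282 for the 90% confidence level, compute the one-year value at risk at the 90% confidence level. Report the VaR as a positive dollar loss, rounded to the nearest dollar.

Return at the 90% tail: μ − z·σ = -2.59% − 1.282 × 7.90% = -2.59 − 10.1278 = -12.7178%
VaR = −(-12.7178%) × $4,991,000 = 12.7178% × $4,991,000 = $634,745

$634,745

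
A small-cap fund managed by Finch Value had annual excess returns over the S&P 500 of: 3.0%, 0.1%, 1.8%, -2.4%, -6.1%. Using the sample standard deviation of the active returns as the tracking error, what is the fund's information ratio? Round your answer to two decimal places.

-0.20

r̄ = (3 + 0.1 + 1.8 − 2.4 − 6.1) / 5 = -3.60 / 5 = -0.7200%
Sample std dev = √[52.6280 / 4] = 3.6273%
IR = r̄ / tracking error = -0.7200 / 3.6273 = -0.1985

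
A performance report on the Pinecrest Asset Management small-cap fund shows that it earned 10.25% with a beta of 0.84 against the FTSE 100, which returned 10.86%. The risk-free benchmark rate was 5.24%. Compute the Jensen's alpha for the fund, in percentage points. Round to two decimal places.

CAPM expected return = Rf + β(Rm − Rf) = 5.24% + 0.84 × (10.86% − 5.24%) = 5.24 + 0.84 × 5.62 = 9.9608%
Jensen's α = Rp − E[R] = 10.25% − 9.9608% = 0.2892

0.29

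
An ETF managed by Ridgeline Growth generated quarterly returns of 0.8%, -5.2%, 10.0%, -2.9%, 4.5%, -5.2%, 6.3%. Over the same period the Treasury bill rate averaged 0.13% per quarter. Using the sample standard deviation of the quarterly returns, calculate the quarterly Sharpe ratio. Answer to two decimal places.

Mean return r̄ = 8.30 / 7 = 1.1857%
Σ(r − r̄)² = (0.8 − 1.1857)² + (-5.2 − 1.1857)² + … = 213.2286
σ = √[213.2286 / 6] = 5.9614%
Sharpe = (r̄ − rf) / σ = (1.1857 − 0.13) / 5.9614 = 1.0557 / 5.9614 = 0.1771

0.18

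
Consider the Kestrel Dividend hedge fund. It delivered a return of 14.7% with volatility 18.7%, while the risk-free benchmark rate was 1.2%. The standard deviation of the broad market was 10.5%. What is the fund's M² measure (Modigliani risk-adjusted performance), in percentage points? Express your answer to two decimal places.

8.78

Sharpe = (Rp − Rf) / σp = (14.7% − 1.2%) / 18.7% = 0.7219
M² = Rf + Sharpe × σm = 1.2% + 0.7219 × 10.5% = 8.7800%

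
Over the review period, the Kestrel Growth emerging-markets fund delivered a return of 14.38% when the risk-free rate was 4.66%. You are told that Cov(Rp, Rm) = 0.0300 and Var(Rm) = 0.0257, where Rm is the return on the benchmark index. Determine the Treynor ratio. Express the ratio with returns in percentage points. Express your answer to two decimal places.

β = Cov / Var = 0.0300 / 0.0257 = 1.1673
Treynor = (Rp − Rf) / β = (14.38% − 4.66%) / 1.1673 = 9.72 / 1.1673 = 8.3269

8.33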